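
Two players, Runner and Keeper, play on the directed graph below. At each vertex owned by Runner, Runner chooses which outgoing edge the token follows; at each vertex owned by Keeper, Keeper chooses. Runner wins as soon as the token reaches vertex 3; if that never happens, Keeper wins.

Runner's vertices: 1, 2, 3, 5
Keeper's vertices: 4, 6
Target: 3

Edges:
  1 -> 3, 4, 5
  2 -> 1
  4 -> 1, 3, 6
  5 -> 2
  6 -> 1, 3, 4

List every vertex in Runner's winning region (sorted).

A0 = {3}
A1: add {1} — 1 (Runner) has 1→3.
A2: add {2} — 2 (Runner) has 2→1.
A3: add {5} — 5 (Runner) has 5→2.
A4 = A3; e.g. 4 (Keeper) can still go to 6. Fixed point.
Runner's winning region = {1, 2, 3, 5}.

1, 2, 3, 5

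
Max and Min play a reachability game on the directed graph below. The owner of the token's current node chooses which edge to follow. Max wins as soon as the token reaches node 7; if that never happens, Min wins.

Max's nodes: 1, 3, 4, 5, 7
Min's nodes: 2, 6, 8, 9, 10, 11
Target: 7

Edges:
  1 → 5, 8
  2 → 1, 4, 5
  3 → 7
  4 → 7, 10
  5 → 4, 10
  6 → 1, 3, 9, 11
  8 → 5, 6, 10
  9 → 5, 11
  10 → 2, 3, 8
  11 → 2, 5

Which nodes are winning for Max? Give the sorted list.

1, 2, 3, 4, 5, 6, 7, 9, 11

A0 = {7}
A1: add {3, 4} — 3 (Max) has 3→7; 4 (Max) has 4→7.
A2: add {5} — 5 (Max) has 5→4.
A3: add {1} — 1 (Max) has 1→5.
A4: add {2} — 2 (Min): all of {1, 4, 5} already in.
A5: add {11} — 11 (Min): all of {2, 5} already in.
A6: add {9} — 9 (Min): all of {5, 11} already in.
A7: add {6} — 6 (Min): all of {1, 3, 9, 11} already in.
A8 = A7; e.g. 8 (Min) can still go to 10. Fixed point.
Max's winning region = {1, 2, 3, 4, 5, 6, 7, 9, 11}.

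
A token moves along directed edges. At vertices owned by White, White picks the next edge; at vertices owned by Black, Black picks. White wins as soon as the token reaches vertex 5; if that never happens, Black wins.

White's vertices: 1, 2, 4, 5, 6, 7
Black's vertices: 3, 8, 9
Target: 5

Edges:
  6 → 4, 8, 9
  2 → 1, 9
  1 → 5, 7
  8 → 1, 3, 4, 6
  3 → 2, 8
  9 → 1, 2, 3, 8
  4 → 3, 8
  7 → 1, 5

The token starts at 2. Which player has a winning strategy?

A0 = {5}
A1: add {1, 7} — 1 (White) has 1→5; 7 (White) has 7→5.
A2: add {2} — 2 (White) has 2→1.
A3 = A2; e.g. 3 (Black) can still go to 8. Fixed point.
2 ∈ A2, so White can force the target.

White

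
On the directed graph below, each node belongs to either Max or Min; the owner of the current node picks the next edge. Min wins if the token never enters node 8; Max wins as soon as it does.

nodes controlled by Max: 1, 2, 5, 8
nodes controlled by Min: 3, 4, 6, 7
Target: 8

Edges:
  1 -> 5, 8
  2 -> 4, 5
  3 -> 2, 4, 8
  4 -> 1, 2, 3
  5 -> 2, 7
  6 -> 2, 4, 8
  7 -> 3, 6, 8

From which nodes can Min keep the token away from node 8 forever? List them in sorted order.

A0 = {8}
A1: add {1} — 1 (Max) has 1→8.
A2 = A1; e.g. 2 (Max) has no edge into A1. Fixed point.
Max's attractor = {1, 8}; Min avoids the target exactly from the complement.

2, 3, 4, 5, 6, 7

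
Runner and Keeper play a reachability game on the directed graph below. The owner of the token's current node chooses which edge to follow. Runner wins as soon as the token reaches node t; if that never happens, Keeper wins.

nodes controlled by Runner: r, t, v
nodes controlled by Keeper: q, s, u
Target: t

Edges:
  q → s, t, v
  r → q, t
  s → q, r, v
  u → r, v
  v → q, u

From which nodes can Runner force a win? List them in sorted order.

A0 = {t}
A1: add {r} — r (Runner) has r→t.
A2 = A1; e.g. q (Keeper) can still go to s. Fixed point.
Runner's winning region = {r, t}.

r, t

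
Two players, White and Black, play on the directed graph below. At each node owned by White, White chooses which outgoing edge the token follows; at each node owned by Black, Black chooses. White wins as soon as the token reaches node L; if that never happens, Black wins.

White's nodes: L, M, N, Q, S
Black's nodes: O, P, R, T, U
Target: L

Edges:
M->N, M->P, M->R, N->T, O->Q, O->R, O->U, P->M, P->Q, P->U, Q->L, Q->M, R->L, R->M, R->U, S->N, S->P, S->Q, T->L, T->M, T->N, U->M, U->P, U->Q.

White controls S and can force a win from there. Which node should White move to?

A0 = {L}
A1: add {Q} — Q (White) has Q→L.
A2: add {S} — S (White) has S→Q.
A3 = A2; e.g. M (White) has no edge into A2. Fixed point.
From S, successor Q is in the attractor (rank 1); the other successors N, P are not.

Q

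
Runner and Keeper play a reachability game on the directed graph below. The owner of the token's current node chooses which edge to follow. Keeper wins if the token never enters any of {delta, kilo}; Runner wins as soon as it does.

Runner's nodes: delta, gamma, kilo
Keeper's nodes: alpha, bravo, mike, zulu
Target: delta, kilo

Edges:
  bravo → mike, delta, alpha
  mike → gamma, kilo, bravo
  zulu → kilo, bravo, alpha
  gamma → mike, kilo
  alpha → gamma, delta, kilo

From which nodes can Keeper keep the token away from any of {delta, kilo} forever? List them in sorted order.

bravo, mike, zulu

A0 = {delta, kilo}
A1: add {gamma} — gamma (Runner) has gamma→kilo.
A2: add {alpha} — alpha (Keeper): all of {gamma, delta, kilo} already in.
A3 = A2; e.g. mike (Keeper) can still go to bravo. Fixed point.
Runner's attractor = {alpha, delta, gamma, kilo}; Keeper avoids the target exactly from the complement.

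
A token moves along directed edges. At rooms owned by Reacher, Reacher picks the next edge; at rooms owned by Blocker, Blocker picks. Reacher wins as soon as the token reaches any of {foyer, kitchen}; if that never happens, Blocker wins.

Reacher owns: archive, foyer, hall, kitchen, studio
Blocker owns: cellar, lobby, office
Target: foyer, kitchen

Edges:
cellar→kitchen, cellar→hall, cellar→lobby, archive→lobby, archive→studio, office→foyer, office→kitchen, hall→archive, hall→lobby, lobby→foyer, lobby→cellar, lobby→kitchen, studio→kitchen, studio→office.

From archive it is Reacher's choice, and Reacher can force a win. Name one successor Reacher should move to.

studio

A0 = {foyer, kitchen}
A1: add {office, studio} — office (Blocker): all of {foyer, kitchen} already in; studio (Reacher) has studio→kitchen.
A2: add {archive} — archive (Reacher) has archive→studio.
A3: add {hall} — hall (Reacher) has hall→archive.
A4 = A3; e.g. cellar (Blocker) can still go to lobby. Fixed point.
From archive, successor studio is in the attractor (rank 1); the other successor lobby is not.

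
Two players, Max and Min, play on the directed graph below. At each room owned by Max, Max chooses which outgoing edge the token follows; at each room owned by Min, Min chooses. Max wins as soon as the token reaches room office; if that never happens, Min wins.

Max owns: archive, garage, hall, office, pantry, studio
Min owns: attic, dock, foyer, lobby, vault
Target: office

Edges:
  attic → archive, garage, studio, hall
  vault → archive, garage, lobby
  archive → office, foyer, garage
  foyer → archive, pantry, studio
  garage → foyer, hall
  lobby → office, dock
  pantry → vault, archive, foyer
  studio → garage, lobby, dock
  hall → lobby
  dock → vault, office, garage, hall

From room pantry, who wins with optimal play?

Max

A0 = {office}
A1: add {archive} — archive (Max) has archive→office.
A2: add {pantry} — pantry (Max) has pantry→archive.
A3 = A2; e.g. attic (Min) can still go to garage. Fixed point.
pantry ∈ A2, so Max can force the target.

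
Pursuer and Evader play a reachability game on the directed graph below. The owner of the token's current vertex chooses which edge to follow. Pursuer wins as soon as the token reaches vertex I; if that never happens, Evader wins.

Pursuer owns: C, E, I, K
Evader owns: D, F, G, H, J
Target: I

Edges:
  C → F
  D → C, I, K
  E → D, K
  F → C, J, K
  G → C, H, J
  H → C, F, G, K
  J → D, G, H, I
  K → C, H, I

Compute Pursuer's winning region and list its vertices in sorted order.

E, I, K

A0 = {I}
A1: add {K} — K (Pursuer) has K→I.
A2: add {E} — E (Pursuer) has E→K.
A3 = A2; e.g. C (Pursuer) has no edge into A2. Fixed point.
Pursuer's winning region = {E, I, K}.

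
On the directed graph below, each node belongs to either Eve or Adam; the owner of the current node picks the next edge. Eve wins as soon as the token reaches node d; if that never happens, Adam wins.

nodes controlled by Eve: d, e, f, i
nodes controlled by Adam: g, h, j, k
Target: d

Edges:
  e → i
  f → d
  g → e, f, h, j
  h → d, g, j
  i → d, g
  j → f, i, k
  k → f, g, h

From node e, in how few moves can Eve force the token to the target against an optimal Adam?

A0 = {d}
A1: add {f, i} — f (Eve) has f→d; i (Eve) has i→d.
A2: add {e} — e (Eve) has e→i.
A3 = A2; e.g. g (Adam) can still go to h. Fixed point.
e enters the attractor at level 2, so Eve can force the target in 2 moves from there.

2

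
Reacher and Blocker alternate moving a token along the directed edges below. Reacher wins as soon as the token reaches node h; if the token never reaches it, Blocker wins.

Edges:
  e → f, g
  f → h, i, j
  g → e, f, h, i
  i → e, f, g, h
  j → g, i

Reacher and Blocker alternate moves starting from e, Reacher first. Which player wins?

Track states (vertex, player-to-move).
A0 = {(h,Reacher), (h,Blocker)}
A1: add {(f,Reacher), (g,Reacher), (i,Reacher)}.
A2: add {(e,Blocker), (j,Blocker)}.
A3 = A2; e.g. (e,Reacher) stays out. (e,Reacher) never enters ⇒ Blocker avoids the target.

Blocker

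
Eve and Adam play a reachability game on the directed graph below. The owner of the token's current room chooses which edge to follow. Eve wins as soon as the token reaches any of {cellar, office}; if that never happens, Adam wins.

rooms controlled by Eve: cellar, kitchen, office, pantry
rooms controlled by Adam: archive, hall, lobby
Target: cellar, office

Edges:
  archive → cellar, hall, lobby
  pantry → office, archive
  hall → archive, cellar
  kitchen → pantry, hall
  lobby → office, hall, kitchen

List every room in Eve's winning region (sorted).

cellar, kitchen, office, pantry

A0 = {cellar, office}
A1: add {pantry} — pantry (Eve) has pantry→office.
A2: add {kitchen} — kitchen (Eve) has kitchen→pantry.
A3 = A2; e.g. archive (Adam) can still go to hall. Fixed point.
Eve's winning region = {cellar, kitchen, office, pantry}.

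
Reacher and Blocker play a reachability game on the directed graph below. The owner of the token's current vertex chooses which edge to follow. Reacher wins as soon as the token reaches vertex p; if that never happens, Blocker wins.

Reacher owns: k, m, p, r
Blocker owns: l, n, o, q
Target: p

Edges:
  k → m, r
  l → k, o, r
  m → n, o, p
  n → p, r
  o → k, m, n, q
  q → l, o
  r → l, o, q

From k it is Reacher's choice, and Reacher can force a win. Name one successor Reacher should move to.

A0 = {p}
A1: add {m} — m (Reacher) has m→p.
A2: add {k} — k (Reacher) has k→m.
A3 = A2; e.g. l (Blocker) can still go to o. Fixed point.
From k, successor m is in the attractor (rank 1); the other successor r is not.

m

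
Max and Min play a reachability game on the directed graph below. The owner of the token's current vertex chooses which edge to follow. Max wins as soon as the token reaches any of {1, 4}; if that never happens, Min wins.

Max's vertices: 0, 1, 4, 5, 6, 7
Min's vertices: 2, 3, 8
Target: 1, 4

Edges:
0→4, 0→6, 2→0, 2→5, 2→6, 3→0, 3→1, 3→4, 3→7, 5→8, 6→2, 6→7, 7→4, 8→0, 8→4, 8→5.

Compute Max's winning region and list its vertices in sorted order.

0, 1, 3, 4, 6, 7

A0 = {1, 4}
A1: add {0, 7} — 0 (Max) has 0→4; 7 (Max) has 7→4.
A2: add {3, 6} — 3 (Min): all of {0, 1, 4, 7} already in; 6 (Max) has 6→7.
A3 = A2; e.g. 2 (Min) can still go to 5. Fixed point.
Max's winning region = {0, 1, 3, 4, 6, 7}.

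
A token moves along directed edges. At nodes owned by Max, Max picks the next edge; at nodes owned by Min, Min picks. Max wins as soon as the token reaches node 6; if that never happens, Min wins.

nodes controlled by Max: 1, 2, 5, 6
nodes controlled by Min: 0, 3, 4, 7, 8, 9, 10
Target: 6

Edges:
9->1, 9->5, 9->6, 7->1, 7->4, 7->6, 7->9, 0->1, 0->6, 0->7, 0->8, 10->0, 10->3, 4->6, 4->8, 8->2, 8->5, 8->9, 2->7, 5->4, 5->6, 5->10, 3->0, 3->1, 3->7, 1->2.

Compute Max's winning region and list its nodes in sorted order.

5, 6

A0 = {6}
A1: add {5} — 5 (Max) has 5→6.
A2 = A1; e.g. 0 (Min) can still go to 1. Fixed point.
Max's winning region = {5, 6}.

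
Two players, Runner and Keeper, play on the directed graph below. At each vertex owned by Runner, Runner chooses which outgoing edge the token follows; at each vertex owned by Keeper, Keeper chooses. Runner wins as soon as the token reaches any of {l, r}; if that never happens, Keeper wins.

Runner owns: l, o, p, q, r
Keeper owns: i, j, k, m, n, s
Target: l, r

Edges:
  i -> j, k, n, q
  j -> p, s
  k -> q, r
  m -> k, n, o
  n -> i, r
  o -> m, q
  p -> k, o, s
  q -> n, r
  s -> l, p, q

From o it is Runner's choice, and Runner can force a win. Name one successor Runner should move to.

q

A0 = {l, r}
A1: add {q} — q (Runner) has q→r.
A2: add {k, o} — k (Keeper): all of {q, r} already in; o (Runner) has o→q.
A3: add {p} — p (Runner) has p→k.
A4: add {s} — s (Keeper): all of {l, p, q} already in.
A5: add {j} — j (Keeper): all of {p, s} already in.
A6 = A5; e.g. i (Keeper) can still go to n. Fixed point.
From o, successor q is in the attractor (rank 1); the other successor m is not.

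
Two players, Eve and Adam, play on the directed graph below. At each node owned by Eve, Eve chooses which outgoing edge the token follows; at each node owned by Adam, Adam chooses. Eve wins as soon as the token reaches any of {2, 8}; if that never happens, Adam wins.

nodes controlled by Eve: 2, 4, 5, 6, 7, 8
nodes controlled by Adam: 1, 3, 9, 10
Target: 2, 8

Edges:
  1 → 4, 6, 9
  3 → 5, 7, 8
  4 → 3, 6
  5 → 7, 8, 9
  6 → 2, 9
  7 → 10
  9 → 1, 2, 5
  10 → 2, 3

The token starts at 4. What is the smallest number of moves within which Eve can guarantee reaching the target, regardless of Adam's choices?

2

A0 = {2, 8}
A1: add {5, 6} — 5 (Eve) has 5→8; 6 (Eve) has 6→2.
A2: add {4} — 4 (Eve) has 4→6.
A3 = A2; e.g. 1 (Adam) can still go to 9. Fixed point.
4 enters the attractor at level 2, so Eve can force the target in 2 moves from there.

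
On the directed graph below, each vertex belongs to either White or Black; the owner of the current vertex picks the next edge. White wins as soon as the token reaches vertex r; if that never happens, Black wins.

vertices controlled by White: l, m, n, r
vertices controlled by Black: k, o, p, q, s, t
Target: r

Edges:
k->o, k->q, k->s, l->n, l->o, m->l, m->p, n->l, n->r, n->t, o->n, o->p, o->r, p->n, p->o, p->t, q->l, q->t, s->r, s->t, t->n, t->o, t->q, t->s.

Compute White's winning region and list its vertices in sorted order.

A0 = {r}
A1: add {n} — n (White) has n→r.
A2: add {l} — l (White) has l→n.
A3: add {m} — m (White) has m→l.
A4 = A3; e.g. k (Black) can still go to o. Fixed point.
White's winning region = {l, m, n, r}.

l, m, n, r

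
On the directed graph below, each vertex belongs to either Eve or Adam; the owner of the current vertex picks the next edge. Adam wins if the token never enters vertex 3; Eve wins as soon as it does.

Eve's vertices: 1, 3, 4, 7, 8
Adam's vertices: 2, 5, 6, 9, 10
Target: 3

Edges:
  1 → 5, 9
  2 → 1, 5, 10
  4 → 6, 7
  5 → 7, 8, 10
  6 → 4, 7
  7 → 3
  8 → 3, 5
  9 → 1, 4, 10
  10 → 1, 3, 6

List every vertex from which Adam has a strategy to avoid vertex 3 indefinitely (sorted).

A0 = {3}
A1: add {7, 8} — 7 (Eve) has 7→3; 8 (Eve) has 8→3.
A2: add {4} — 4 (Eve) has 4→7.
A3: add {6} — 6 (Adam): all of {4, 7} already in.
A4 = A3; e.g. 1 (Eve) has no edge into A3. Fixed point.
Eve's attractor = {3, 4, 6, 7, 8}; Adam avoids the target exactly from the complement.

1, 2, 5, 9, 10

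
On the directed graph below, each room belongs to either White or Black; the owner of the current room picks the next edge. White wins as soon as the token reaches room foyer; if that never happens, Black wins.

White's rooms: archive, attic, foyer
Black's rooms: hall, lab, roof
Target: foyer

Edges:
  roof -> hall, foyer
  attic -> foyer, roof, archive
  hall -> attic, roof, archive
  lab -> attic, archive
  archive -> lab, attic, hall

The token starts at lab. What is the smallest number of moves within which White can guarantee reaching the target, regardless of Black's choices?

A0 = {foyer}
A1: add {attic} — attic (White) has attic→foyer.
A2: add {archive} — archive (White) has archive→attic.
A3: add {lab} — lab (Black): all of {attic, archive} already in.
A4 = A3; e.g. hall (Black) can still go to roof. Fixed point.
lab enters the attractor at level 3, so White can force the target in 3 moves from there.

3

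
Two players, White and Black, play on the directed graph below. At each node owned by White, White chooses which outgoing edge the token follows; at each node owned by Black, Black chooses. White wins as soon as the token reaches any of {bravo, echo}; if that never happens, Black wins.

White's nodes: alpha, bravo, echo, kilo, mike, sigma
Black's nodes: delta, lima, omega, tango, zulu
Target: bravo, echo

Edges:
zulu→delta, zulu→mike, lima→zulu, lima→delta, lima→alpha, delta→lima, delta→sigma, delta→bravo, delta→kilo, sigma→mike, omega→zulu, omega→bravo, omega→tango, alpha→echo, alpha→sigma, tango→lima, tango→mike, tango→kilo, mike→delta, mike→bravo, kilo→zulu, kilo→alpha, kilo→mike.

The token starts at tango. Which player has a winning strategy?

A0 = {bravo, echo}
A1: add {alpha, mike} — alpha (White) has alpha→echo; mike (White) has mike→bravo.
A2: add {kilo, sigma} — sigma (White) has sigma→mike; kilo (White) has kilo→alpha.
A3 = A2; e.g. zulu (Black) can still go to delta. Fixed point.
tango never enters the attractor, so Black can avoid the target forever.

Black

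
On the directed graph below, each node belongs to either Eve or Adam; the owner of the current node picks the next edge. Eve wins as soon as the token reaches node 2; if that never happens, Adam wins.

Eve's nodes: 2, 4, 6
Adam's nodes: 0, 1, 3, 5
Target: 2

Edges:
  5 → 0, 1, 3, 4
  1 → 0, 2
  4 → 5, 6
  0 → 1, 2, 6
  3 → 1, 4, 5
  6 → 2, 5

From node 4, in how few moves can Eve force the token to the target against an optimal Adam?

A0 = {2}
A1: add {6} — 6 (Eve) has 6→2.
A2: add {4} — 4 (Eve) has 4→6.
A3 = A2; e.g. 0 (Adam) can still go to 1. Fixed point.
4 enters the attractor at level 2, so Eve can force the target in 2 moves from there.

2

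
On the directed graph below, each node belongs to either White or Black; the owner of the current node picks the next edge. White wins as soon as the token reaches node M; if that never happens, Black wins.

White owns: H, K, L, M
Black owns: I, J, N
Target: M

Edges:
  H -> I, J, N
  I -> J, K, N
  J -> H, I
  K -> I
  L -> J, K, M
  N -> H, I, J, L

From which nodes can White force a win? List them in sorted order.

A0 = {M}
A1: add {L} — L (White) has L→M.
A2 = A1; e.g. H (White) has no edge into A1. Fixed point.
White's winning region = {L, M}.

L, M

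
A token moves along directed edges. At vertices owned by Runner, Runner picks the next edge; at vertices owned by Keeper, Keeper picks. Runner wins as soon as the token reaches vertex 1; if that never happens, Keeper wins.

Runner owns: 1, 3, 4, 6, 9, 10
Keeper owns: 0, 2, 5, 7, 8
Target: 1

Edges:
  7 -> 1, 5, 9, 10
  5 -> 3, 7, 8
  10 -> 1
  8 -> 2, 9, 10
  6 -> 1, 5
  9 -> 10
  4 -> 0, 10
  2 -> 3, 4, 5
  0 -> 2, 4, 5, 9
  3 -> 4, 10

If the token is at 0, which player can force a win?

A0 = {1}
A1: add {6, 10} — 6 (Runner) has 6→1; 10 (Runner) has 10→1.
A2: add {3, 4, 9} — 3 (Runner) has 3→10; 4 (Runner) has 4→10; 9 (Runner) has 9→10.
A3 = A2; e.g. 0 (Keeper) can still go to 2. Fixed point.
0 never enters the attractor, so Keeper can avoid the target forever.

Keeper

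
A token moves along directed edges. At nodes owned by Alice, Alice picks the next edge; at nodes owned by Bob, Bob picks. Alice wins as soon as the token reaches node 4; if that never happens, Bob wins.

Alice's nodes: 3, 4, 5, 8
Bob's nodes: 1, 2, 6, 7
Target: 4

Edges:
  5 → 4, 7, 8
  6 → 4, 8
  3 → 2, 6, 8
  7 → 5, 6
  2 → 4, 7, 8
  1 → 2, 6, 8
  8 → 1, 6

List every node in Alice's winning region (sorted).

4, 5

A0 = {4}
A1: add {5} — 5 (Alice) has 5→4.
A2 = A1; e.g. 1 (Bob) can still go to 2. Fixed point.
Alice's winning region = {4, 5}.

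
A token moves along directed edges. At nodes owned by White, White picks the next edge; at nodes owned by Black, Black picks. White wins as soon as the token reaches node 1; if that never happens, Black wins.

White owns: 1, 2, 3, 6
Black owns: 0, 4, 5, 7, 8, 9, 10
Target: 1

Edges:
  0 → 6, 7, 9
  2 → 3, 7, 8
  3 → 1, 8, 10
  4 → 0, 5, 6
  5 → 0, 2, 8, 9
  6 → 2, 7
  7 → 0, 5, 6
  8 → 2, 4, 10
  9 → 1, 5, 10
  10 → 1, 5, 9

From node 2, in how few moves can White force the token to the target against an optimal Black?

A0 = {1}
A1: add {3} — 3 (White) has 3→1.
A2: add {2} — 2 (White) has 2→3.
2 enters the attractor at level 2, so White can force the target in 2 moves from there.

2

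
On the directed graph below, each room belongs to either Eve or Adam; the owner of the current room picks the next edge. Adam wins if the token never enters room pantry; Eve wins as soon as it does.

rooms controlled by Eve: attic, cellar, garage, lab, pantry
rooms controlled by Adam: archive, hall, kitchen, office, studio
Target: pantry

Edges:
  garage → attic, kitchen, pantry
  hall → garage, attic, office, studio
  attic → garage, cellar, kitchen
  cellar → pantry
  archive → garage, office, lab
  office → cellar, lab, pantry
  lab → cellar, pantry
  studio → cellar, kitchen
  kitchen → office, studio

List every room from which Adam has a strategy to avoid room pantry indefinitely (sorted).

A0 = {pantry}
A1: add {cellar, garage, lab} — garage (Eve) has garage→pantry; cellar (Eve) has cellar→pantry; lab (Eve) has lab→pantry.
A2: add {attic, office} — attic (Eve) has attic→garage; office (Adam): all of {cellar, lab, pantry} already in.
A3: add {archive} — archive (Adam): all of {garage, office, lab} already in.
A4 = A3; e.g. hall (Adam) can still go to studio. Fixed point.
Eve's attractor = {archive, attic, cellar, garage, lab, office, pantry}; Adam avoids the target exactly from the complement.

hall, kitchen, studio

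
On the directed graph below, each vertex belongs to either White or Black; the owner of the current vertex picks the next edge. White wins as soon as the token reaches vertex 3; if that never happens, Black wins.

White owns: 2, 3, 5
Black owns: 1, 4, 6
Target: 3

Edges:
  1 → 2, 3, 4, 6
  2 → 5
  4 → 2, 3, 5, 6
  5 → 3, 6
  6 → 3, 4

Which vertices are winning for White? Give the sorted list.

2, 3, 5

A0 = {3}
A1: add {5} — 5 (White) has 5→3.
A2: add {2} — 2 (White) has 2→5.
A3 = A2; e.g. 1 (Black) can still go to 4. Fixed point.
White's winning region = {2, 3, 5}.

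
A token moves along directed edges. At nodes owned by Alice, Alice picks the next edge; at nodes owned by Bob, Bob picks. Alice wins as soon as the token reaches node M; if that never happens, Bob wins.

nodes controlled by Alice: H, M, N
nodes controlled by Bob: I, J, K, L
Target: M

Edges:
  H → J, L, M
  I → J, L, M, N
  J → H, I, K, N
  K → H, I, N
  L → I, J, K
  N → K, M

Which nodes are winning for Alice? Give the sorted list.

A0 = {M}
A1: add {H, N} — H (Alice) has H→M; N (Alice) has N→M.
A2 = A1; e.g. I (Bob) can still go to J. Fixed point.
Alice's winning region = {H, M, N}.

H, M, N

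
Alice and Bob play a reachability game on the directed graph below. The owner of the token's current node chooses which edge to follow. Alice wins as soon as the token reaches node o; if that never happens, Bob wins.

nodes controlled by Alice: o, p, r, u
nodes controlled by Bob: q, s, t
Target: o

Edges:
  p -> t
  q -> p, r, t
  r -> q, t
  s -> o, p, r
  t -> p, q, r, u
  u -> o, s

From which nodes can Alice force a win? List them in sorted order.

o, u

A0 = {o}
A1: add {u} — u (Alice) has u→o.
A2 = A1; e.g. p (Alice) has no edge into A1. Fixed point.
Alice's winning region = {o, u}.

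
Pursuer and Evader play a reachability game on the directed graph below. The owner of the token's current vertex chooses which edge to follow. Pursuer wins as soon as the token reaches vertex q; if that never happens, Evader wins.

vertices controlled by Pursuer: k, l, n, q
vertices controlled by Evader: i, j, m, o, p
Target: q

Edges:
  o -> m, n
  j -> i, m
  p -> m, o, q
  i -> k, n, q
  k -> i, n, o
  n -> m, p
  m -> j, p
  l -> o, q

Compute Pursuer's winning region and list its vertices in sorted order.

l, q

A0 = {q}
A1: add {l} — l (Pursuer) has l→q.
A2 = A1; e.g. i (Evader) can still go to k. Fixed point.
Pursuer's winning region = {l, q}.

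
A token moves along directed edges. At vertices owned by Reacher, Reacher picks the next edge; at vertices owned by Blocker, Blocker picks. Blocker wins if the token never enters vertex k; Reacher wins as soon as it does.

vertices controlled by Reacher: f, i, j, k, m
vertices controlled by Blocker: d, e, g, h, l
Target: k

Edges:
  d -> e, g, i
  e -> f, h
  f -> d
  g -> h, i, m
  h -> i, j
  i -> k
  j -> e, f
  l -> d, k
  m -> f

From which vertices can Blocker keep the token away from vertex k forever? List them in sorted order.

d, e, f, g, h, j, l, m

A0 = {k}
A1: add {i} — i (Reacher) has i→k.
A2 = A1; e.g. d (Blocker) can still go to e. Fixed point.
Reacher's attractor = {i, k}; Blocker avoids the target exactly from the complement.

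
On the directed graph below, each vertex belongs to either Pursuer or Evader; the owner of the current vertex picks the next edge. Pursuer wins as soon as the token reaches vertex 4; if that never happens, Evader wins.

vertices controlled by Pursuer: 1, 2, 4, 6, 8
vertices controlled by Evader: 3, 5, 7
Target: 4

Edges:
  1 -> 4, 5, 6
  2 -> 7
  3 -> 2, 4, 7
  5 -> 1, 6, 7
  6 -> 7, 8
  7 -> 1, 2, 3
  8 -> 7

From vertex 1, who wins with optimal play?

Pursuer

A0 = {4}
A1: add {1} — 1 (Pursuer) has 1→4.
A2 = A1; e.g. 2 (Pursuer) has no edge into A1. Fixed point.
1 ∈ A1, so Pursuer can force the target.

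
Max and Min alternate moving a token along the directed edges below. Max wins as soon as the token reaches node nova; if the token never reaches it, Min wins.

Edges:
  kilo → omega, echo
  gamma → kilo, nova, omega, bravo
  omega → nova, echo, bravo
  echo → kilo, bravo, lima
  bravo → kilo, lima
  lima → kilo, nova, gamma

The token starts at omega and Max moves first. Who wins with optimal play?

Track states (vertex, player-to-move).
A0 = {(nova,Max), (nova,Min)}
A1: add {(gamma,Max), (omega,Max), (lima,Max)}.
(omega,Max) ∈ A1 ⇒ Max forces the target.

Max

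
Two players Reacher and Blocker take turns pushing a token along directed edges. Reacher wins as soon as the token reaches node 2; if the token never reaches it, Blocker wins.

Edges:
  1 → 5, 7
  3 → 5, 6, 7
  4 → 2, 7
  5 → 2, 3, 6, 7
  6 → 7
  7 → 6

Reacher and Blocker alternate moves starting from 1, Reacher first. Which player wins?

Track states (vertex, player-to-move).
A0 = {(2,Reacher), (2,Blocker)}
A1: add {(4,Reacher), (5,Reacher)}.
A2 = A1; e.g. (1,Reacher) stays out. (1,Reacher) never enters ⇒ Blocker avoids the target.

Blocker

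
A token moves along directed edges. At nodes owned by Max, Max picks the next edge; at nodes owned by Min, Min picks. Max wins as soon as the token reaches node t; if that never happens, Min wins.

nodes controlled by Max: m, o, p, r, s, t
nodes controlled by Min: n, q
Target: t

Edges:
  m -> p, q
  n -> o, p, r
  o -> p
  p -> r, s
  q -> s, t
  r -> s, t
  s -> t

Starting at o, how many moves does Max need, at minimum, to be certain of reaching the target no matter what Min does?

A0 = {t}
A1: add {r, s} — r (Max) has r→t; s (Max) has s→t.
A2: add {p, q} — p (Max) has p→r; q (Min): all of {s, t} already in.
A3: add {m, o} — m (Max) has m→p; o (Max) has o→p.
o enters the attractor at level 3, so Max can force the target in 3 moves from there.

3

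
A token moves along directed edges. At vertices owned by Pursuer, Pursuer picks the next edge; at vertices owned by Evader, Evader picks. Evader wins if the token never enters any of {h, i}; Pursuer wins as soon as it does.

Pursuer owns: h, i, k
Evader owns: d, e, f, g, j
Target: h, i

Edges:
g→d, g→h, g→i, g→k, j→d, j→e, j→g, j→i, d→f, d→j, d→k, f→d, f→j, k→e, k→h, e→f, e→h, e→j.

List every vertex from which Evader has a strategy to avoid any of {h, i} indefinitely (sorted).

A0 = {h, i}
A1: add {k} — k (Pursuer) has k→h.
A2 = A1; e.g. d (Evader) can still go to f. Fixed point.
Pursuer's attractor = {h, i, k}; Evader avoids the target exactly from the complement.

d, e, f, g, j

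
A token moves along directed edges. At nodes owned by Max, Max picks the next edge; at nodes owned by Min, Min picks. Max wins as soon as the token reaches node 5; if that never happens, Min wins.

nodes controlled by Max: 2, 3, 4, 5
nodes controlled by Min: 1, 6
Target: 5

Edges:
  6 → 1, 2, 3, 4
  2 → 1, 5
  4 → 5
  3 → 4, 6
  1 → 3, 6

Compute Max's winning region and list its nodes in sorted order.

A0 = {5}
A1: add {2, 4} — 2 (Max) has 2→5; 4 (Max) has 4→5.
A2: add {3} — 3 (Max) has 3→4.
A3 = A2; e.g. 1 (Min) can still go to 6. Fixed point.
Max's winning region = {2, 3, 4, 5}.

2, 3, 4, 5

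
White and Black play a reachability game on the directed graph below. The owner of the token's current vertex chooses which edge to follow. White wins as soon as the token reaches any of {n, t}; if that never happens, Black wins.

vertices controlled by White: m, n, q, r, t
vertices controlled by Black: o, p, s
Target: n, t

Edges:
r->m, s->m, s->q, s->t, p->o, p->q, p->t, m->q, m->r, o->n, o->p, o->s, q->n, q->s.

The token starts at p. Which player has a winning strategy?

Black

A0 = {n, t}
A1: add {q} — q (White) has q→n.
A2: add {m} — m (White) has m→q.
A3: add {r, s} — r (White) has r→m; s (Black): all of {m, q, t} already in.
A4 = A3; e.g. o (Black) can still go to p. Fixed point.
p never enters the attractor, so Black can avoid the target forever.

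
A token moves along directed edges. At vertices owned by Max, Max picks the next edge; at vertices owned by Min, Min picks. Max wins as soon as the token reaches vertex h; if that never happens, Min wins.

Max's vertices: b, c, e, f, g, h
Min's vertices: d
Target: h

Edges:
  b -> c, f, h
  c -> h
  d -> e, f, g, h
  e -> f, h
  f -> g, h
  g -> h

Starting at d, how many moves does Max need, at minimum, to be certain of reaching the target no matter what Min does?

2

A0 = {h}
A1: add {b, c, e, f, g} — b (Max) has b→h; c (Max) has c→h; e (Max) has e→h; f (Max) has f→h; g (Max) has g→h.
A2: add {d} — d (Min): all of {e, f, g, h} already in.
A2 = all vertices. Fixed point.
d enters the attractor at level 2, so Max can force the target in 2 moves from there.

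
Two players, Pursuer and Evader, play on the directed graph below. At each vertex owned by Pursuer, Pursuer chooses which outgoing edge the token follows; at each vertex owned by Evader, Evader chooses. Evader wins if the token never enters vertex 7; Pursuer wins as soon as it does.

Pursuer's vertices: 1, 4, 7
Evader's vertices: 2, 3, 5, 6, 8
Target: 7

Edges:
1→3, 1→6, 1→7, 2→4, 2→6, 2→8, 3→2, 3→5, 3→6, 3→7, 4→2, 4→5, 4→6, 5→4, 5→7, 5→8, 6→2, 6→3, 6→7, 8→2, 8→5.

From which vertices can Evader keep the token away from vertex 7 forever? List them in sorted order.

2, 3, 4, 5, 6, 8

A0 = {7}
A1: add {1} — 1 (Pursuer) has 1→7.
A2 = A1; e.g. 2 (Evader) can still go to 4. Fixed point.
Pursuer's attractor = {1, 7}; Evader avoids the target exactly from the complement.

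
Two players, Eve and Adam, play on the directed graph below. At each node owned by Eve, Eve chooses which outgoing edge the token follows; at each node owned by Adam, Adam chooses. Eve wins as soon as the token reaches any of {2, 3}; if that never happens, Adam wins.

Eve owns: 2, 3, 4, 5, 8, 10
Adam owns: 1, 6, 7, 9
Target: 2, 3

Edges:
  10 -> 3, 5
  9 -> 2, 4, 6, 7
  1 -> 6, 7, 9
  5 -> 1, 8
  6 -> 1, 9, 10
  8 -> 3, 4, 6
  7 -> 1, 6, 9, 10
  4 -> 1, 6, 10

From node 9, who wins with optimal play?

A0 = {2, 3}
A1: add {8, 10} — 8 (Eve) has 8→3; 10 (Eve) has 10→3.
A2: add {4, 5} — 4 (Eve) has 4→10; 5 (Eve) has 5→8.
A3 = A2; e.g. 1 (Adam) can still go to 6. Fixed point.
9 never enters the attractor, so Adam can avoid the target forever.

Adam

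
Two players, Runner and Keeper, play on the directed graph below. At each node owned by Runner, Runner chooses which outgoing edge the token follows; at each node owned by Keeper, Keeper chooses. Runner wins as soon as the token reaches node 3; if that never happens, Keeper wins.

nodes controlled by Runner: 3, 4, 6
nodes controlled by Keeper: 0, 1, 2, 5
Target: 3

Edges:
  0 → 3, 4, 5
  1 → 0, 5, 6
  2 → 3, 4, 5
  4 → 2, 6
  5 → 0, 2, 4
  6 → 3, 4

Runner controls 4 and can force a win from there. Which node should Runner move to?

A0 = {3}
A1: add {6} — 6 (Runner) has 6→3.
A2: add {4} — 4 (Runner) has 4→6.
A3 = A2; e.g. 0 (Keeper) can still go to 5. Fixed point.
From 4, successor 6 is in the attractor (rank 1); the other successor 2 is not.

6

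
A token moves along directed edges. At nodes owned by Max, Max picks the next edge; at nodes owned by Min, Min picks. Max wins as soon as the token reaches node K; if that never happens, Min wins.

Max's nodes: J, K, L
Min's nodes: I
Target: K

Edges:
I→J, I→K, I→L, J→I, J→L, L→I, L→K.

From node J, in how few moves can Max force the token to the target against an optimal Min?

A0 = {K}
A1: add {L} — L (Max) has L→K.
A2: add {J} — J (Max) has J→L.
J enters the attractor at level 2, so Max can force the target in 2 moves from there.

2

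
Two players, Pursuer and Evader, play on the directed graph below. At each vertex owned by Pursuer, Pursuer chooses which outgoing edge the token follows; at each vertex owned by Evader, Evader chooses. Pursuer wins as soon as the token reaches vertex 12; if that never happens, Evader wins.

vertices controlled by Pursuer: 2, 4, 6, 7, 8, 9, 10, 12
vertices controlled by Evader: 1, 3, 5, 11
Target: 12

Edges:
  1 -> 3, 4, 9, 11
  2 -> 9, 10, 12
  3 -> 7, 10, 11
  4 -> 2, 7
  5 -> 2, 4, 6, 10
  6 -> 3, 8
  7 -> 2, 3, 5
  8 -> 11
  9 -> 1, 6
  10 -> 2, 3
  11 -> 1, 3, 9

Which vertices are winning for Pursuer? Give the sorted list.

A0 = {12}
A1: add {2} — 2 (Pursuer) has 2→12.
A2: add {4, 7, 10} — 4 (Pursuer) has 4→2; 7 (Pursuer) has 7→2; 10 (Pursuer) has 10→2.
A3 = A2; e.g. 1 (Evader) can still go to 3. Fixed point.
Pursuer's winning region = {2, 4, 7, 10, 12}.

2, 4, 7, 10, 12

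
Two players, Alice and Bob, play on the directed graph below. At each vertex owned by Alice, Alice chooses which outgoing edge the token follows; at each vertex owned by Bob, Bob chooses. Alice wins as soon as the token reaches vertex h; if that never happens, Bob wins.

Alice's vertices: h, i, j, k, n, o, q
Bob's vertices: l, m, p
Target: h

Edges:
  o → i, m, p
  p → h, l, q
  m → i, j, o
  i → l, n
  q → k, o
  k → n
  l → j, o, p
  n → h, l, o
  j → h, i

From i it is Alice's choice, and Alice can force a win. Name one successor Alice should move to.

A0 = {h}
A1: add {j, n} — j (Alice) has j→h; n (Alice) has n→h.
A2: add {i, k} — i (Alice) has i→n; k (Alice) has k→n.
A3: add {o, q} — o (Alice) has o→i; q (Alice) has q→k.
A4: add {m} — m (Bob): all of {i, j, o} already in.
A5 = A4; e.g. l (Bob) can still go to p. Fixed point.
From i, successor n is in the attractor (rank 1); the other successor l is not.

n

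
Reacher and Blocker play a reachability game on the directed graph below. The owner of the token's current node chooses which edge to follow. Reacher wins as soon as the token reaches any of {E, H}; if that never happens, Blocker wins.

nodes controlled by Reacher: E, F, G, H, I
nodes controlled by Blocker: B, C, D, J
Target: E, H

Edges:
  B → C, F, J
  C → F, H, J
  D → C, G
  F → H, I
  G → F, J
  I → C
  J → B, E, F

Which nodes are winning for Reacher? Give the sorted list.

E, F, G, H

A0 = {E, H}
A1: add {F} — F (Reacher) has F→H.
A2: add {G} — G (Reacher) has G→F.
A3 = A2; e.g. B (Blocker) can still go to C. Fixed point.
Reacher's winning region = {E, F, G, H}.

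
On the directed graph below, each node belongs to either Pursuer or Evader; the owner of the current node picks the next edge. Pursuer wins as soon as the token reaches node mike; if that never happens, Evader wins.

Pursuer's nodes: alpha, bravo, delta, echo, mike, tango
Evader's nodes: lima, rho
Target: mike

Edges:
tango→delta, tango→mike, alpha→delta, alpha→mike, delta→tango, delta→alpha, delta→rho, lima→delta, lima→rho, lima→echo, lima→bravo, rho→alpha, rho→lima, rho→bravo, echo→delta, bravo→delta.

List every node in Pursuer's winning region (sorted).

alpha, bravo, delta, echo, mike, tango

A0 = {mike}
A1: add {alpha, tango} — tango (Pursuer) has tango→mike; alpha (Pursuer) has alpha→mike.
A2: add {delta} — delta (Pursuer) has delta→tango.
A3: add {bravo, echo} — echo (Pursuer) has echo→delta; bravo (Pursuer) has bravo→delta.
A4 = A3; e.g. lima (Evader) can still go to rho. Fixed point.
Pursuer's winning region = {alpha, bravo, delta, echo, mike, tango}.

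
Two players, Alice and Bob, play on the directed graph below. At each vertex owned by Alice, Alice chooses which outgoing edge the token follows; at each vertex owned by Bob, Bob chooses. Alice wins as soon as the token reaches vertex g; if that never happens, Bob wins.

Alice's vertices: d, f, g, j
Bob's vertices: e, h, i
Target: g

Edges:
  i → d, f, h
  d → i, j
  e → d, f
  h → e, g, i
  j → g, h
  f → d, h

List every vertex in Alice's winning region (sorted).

d, e, f, g, j

A0 = {g}
A1: add {j} — j (Alice) has j→g.
A2: add {d} — d (Alice) has d→j.
A3: add {f} — f (Alice) has f→d.
A4: add {e} — e (Bob): all of {d, f} already in.
A5 = A4; e.g. h (Bob) can still go to i. Fixed point.
Alice's winning region = {d, e, f, g, j}.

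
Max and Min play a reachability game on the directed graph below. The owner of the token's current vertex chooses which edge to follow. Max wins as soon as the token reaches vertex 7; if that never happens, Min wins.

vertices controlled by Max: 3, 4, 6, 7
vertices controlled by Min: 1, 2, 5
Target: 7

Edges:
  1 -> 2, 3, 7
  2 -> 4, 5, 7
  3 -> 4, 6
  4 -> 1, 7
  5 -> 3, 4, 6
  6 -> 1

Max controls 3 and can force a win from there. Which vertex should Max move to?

A0 = {7}
A1: add {4} — 4 (Max) has 4→7.
A2: add {3} — 3 (Max) has 3→4.
A3 = A2; e.g. 1 (Min) can still go to 2. Fixed point.
From 3, successor 4 is in the attractor (rank 1); the other successor 6 is not.

4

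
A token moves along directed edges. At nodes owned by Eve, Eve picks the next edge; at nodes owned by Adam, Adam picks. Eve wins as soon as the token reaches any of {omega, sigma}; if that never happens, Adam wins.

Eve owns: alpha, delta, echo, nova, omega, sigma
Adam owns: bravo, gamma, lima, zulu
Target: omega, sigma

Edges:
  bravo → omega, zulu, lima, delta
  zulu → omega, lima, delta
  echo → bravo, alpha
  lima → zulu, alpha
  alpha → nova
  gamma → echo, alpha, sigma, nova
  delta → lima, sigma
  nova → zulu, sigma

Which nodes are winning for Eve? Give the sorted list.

A0 = {omega, sigma}
A1: add {delta, nova} — delta (Eve) has delta→sigma; nova (Eve) has nova→sigma.
A2: add {alpha} — alpha (Eve) has alpha→nova.
A3: add {echo} — echo (Eve) has echo→alpha.
A4: add {gamma} — gamma (Adam): all of {echo, alpha, sigma, nova} already in.
A5 = A4; e.g. bravo (Adam) can still go to zulu. Fixed point.
Eve's winning region = {alpha, delta, echo, gamma, nova, omega, sigma}.

alpha, delta, echo, gamma, nova, omega, sigma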